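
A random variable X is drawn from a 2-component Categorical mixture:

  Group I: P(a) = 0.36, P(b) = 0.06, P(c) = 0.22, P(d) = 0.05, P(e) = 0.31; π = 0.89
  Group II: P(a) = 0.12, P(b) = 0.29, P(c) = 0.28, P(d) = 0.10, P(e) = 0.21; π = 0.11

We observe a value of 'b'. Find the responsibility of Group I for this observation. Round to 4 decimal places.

0.6260

P(component k | x) = P(Z=k)·f_k(x) / marginal(x), where marginal(x) = Σ_j P(Z=j)·f_j(x).
Categorical probabilities:
  f_I = 0.06
  f_II = 0.29
Prior × likelihood for each component:
  P(Z=I)·f_I = 0.89 × 0.06 = 0.0534
  P(Z=II)·f_II = 0.11 × 0.29 = 0.0319
Denominator: 0.0534 + 0.0319 = 0.0853
P(Group I | the observation) ≈ 0.6260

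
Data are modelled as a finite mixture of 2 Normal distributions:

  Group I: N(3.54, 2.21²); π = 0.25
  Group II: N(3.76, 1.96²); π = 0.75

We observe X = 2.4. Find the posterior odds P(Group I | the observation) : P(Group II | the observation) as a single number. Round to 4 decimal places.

Posterior odds = (π_i f_i(x)) / (π_j f_j(x)); the normalising sum cancels.
Normal densities:
  f_I = (1/(2.21·√(2π)))·exp(−(2.4−3.54)²/(2·2.21²)) = 0.180517·exp(-0.13304) = 0.158029
  f_II = (1/(1.96·√(2π)))·exp(−(2.4−3.76)²/(2·1.96²)) = 0.203542·exp(-0.24073) = 0.159994
Odds = (0.25/0.75) × (0.158029/0.159994) = 0.333333 × 0.987717 ≈ 0.3292

0.3292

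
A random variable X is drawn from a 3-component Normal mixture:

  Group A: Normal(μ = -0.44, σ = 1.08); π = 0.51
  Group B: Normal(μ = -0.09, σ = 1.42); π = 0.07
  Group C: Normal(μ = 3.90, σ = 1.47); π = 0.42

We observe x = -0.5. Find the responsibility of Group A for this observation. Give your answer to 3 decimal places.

0.903

P(component k | x) = π_k·f_k(x) / marginal(x), where marginal(x) = Σ_j π_j·f_j(x).
Normal densities:
  p_A = 0.368821
  p_B = 0.269475
  p_C = 0.00307695
Unnormalised posteriors:
  π_A·p_A = 0.51 × 0.368821 = 0.188099
  π_B·p_B = 0.07 × 0.269475 = 0.0188633
  π_C·p_C = 0.42 × 0.00307695 = 0.00129232
Evidence: 0.188099 + 0.0188633 + 0.00129232 = 0.208254
P(Group A | data) = 0.188099 / 0.208254 ≈ 0.903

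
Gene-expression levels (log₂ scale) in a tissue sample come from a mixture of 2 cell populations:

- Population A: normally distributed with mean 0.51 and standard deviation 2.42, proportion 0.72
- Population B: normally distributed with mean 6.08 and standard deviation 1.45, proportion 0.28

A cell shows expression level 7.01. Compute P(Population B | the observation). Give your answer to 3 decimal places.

0.951

Posterior ∝ prior × likelihood, so P(k | x) ∝ π_k f_k(x); normalise over all components.
Normal densities:
  L_A = 0.00447222
  L_B = 0.223983
Multiply by the mixture weights:
  π_A·L_A = 0.72 × 0.00447222 = 0.00322
  π_B·L_B = 0.28 × 0.223983 = 0.0627152
Normaliser: 0.00322 + 0.0627152 = 0.0659352
P(Population B | data) ≈ 0.951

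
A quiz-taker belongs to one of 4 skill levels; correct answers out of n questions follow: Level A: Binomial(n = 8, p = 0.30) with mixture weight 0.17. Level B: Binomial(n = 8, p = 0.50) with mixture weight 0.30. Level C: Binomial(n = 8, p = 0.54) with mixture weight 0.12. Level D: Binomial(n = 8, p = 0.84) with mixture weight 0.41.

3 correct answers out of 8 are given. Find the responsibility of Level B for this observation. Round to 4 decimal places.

0.4970

P(component k | x) = w_k·f_k(x) / marginal(x), where marginal(x) = Σ_j w_j·f_j(x).
Component likelihoods at x = 3 correct answers out of 8:
  p_A = 0.254122
  p_B = 0.21875
  p_C = 0.181618
  p_D = 0.00348037
Weight by the priors:
  w_A·p_A = 0.17 × 0.254122 = 0.0432007
  w_B·p_B = 0.30 × 0.21875 = 0.065625
  w_C·p_C = 0.12 × 0.181618 = 0.0217941
  w_D·p_D = 0.41 × 0.00348037 = 0.00142695
Normaliser: 0.0432007 + 0.065625 + 0.0217941 + 0.00142695 = 0.132047
Responsibility of Level B: 0.065625 / 0.132047 ≈ 0.4970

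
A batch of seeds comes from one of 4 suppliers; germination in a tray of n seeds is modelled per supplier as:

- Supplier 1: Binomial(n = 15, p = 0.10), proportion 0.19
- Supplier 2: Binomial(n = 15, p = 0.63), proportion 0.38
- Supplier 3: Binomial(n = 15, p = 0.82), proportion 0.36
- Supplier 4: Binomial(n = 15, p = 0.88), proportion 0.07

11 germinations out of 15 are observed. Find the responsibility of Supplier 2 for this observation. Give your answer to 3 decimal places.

0.489

P(component k | x) = π_k·f_k(x) / marginal(x), where marginal(x) = Σ_j π_j·f_j(x).
Component likelihoods at x = 11 germinations out of 15:
  f_1 = C(15,11)·0.10^11·0.90^4 = 1365·1e-11·0.6561 = 8.95577e-09
  f_2 = C(15,11)·0.63^11·0.37^4 = 1365·0.00620506·0.0187416 = 0.15874
  f_3 = C(15,11)·0.82^11·0.18^4 = 1365·0.112707·0.00104976 = 0.161501
  f_4 = C(15,11)·0.88^11·0.12^4 = 1365·0.245081·0.00020736 = 0.0693693
Prior × likelihood for each component:
  π_1·f_1 = 0.19 × 8.95577e-09 = 1.7016e-09
  π_2·f_2 = 0.38 × 0.15874 = 0.0603211
  π_3·f_3 = 0.36 × 0.161501 = 0.0581403
  π_4·f_4 = 0.07 × 0.0693693 = 0.00485585
Normaliser: 1.7016e-09 + 0.0603211 + 0.0581403 + 0.00485585 = 0.123317
P(Supplier 2 | x) ≈ 0.489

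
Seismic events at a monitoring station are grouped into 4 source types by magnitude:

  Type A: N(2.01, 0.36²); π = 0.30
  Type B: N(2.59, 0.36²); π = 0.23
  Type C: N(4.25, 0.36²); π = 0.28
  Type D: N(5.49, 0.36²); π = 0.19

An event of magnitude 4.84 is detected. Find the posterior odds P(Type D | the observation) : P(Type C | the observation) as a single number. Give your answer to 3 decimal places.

0.509

Only the two components matter; the odds are (π_i f_i(x)) / (π_j f_j(x)).
Component likelihoods at x = 4.84:
  L_A = (1/(0.36·√(2π)))·exp(−(4.84−2.01)²/(2·0.36²)) = 1.108173·exp(-30.89853) = 4.22226e-14
  L_B = (1/(0.36·√(2π)))·exp(−(4.84−2.59)²/(2·0.36²)) = 1.108173·exp(-19.53125) = 3.65001e-09
  L_C = (1/(0.36·√(2π)))·exp(−(4.84−4.25)²/(2·0.36²)) = 1.108173·exp(-1.34298) = 0.289307
  L_D = (1/(0.36·√(2π)))·exp(−(4.84−5.49)²/(2·0.36²)) = 1.108173·exp(-1.63002) = 0.217121
Odds = (0.19/0.28) × (0.217121/0.289307) = 0.678571 × 0.750484 ≈ 0.509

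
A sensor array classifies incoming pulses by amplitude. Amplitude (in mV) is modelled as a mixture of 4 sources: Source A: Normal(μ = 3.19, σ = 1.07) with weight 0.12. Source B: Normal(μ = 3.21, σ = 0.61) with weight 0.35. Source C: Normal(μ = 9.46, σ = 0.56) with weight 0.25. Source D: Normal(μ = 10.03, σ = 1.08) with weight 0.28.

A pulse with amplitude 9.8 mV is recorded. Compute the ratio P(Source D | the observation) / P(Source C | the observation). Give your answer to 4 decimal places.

Posterior odds = (P(Z=i) f_i(x)) / (P(Z=j) f_j(x)); the normalising sum cancels.
Normal densities:
  p_A = (1/(1.07·√(2π)))·exp(−(9.8−3.19)²/(2·1.07²)) = 0.372843·exp(-19.08119) = 1.92607e-09
  p_B = (1/(0.61·√(2π)))·exp(−(9.8−3.21)²/(2·0.61²)) = 0.654004·exp(-58.35542) = 2.96582e-26
  p_C = (1/(0.56·√(2π)))·exp(−(9.8−9.46)²/(2·0.56²)) = 0.712397·exp(-0.18431) = 0.592484
  p_D = (1/(1.08·√(2π)))·exp(−(9.8−10.03)²/(2·1.08²)) = 0.369391·exp(-0.02268) = 0.361109
0.10111 / 0.148121 ≈ 0.6826

0.6826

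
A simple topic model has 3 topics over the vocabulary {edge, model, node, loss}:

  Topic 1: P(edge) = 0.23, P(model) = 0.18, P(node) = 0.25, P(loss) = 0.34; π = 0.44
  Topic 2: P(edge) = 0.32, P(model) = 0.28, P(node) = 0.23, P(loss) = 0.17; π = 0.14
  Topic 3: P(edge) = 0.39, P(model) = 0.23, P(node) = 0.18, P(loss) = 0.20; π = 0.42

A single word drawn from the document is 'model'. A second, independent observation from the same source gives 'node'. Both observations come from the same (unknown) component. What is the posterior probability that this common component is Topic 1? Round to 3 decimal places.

The responsibility of component k is P(Z=k) f_k(x) divided by Σ_j P(Z=j) f_j(x).
Since both observations come from the same component, the likelihood for component k is f_k(x₁)·f_k(x₂).
  f_1 = [0.18] × [0.25] = 0.045
  f_2 = [0.28] × [0.23] = 0.0644
  f_3 = [0.23] × [0.18] = 0.0414
Prior × likelihood for each component:
  P(Z=1)·f_1 = 0.44 × 0.045 = 0.0198
  P(Z=2)·f_2 = 0.14 × 0.0644 = 0.009016
  P(Z=3)·f_3 = 0.42 × 0.0414 = 0.017388
Denominator: 0.0198 + 0.009016 + 0.017388 = 0.046204
P(Topic 1 | x₁,x₂) = 0.0198 / 0.046204 ≈ 0.429

0.429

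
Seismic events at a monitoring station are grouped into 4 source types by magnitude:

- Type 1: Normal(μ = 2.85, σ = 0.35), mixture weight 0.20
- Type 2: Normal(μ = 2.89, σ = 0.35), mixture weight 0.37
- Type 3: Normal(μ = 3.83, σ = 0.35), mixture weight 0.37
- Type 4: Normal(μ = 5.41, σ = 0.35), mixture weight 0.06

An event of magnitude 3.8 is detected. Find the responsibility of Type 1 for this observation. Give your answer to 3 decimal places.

0.013

P(component k | x) = P(Z=k)·f_k(x) / marginal(x), where marginal(x) = Σ_j P(Z=j)·f_j(x).
Normal densities:
  L_1 = (1/(0.35·√(2π)))·exp(−(3.8−2.85)²/(2·0.35²)) = 1.139835·exp(-3.68367) = 0.0286446
  L_2 = (1/(0.35·√(2π)))·exp(−(3.8−2.89)²/(2·0.35²)) = 1.139835·exp(-3.38000) = 0.0388085
  L_3 = (1/(0.35·√(2π)))·exp(−(3.8−3.83)²/(2·0.35²)) = 1.139835·exp(-0.00367) = 1.13566
  L_4 = (1/(0.35·√(2π)))·exp(−(3.8−5.41)²/(2·0.35²)) = 1.139835·exp(-10.58000) = 2.89739e-05
Unnormalised posteriors:
  P(Z=1)·L_1 = 0.20 × 0.0286446 = 0.00572892
  P(Z=2)·L_2 = 0.37 × 0.0388085 = 0.0143591
  P(Z=3)·L_3 = 0.37 × 1.13566 = 0.420193
  P(Z=4)·L_4 = 0.06 × 2.89739e-05 = 1.73843e-06
Marginal: 0.00572892 + 0.0143591 + 0.420193 + 1.73843e-06 = 0.440282
P(Type 1 | x) ≈ 0.013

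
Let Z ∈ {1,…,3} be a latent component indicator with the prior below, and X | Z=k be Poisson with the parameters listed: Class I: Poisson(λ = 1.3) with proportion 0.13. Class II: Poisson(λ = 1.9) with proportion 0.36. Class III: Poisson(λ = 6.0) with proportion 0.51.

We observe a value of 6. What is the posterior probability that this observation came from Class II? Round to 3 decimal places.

Apply Bayes' rule: the posterior for each component is proportional to its prior times its likelihood at x.
Component likelihoods at x = 6:
  L_I = e^(−1.3)·1.3^6/6! = 0.00182703
  L_II = e^(−1.9)·1.9^6/6! = 0.00977304
  L_III = e^(−6.0)·6.0^6/6! = 0.160623
Weight by the priors:
  π_I·L_I = 0.13 × 0.00182703 = 0.000237513
  π_II·L_II = 0.36 × 0.00977304 = 0.00351829
  π_III·L_III = 0.51 × 0.160623 = 0.0819178
Denominator: 0.000237513 + 0.00351829 + 0.0819178 = 0.0856736
So the posterior for Class II is 0.00351829 / 0.0856736 ≈ 0.041.

0.041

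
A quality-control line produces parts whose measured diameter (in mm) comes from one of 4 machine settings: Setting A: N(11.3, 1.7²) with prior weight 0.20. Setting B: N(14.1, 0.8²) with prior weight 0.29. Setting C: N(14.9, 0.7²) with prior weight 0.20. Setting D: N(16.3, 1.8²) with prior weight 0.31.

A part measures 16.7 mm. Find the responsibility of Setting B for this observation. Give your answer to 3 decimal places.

P(component k | x) = P(Z=k)·f_k(x) / marginal(x), where marginal(x) = Σ_j P(Z=j)·f_j(x).
Normal densities:
  L_A = (1/(1.7·√(2π)))·exp(−(16.7−11.3)²/(2·1.7²)) = 0.234672·exp(-5.04498) = 0.00151166
  L_B = (1/(0.8·√(2π)))·exp(−(16.7−14.1)²/(2·0.8²)) = 0.498678·exp(-5.28125) = 0.00253631
  L_C = (1/(0.7·√(2π)))·exp(−(16.7−14.9)²/(2·0.7²)) = 0.569918·exp(-3.30612) = 0.0208921
  L_D = (1/(1.8·√(2π)))·exp(−(16.7−16.3)²/(2·1.8²)) = 0.221635·exp(-0.02469) = 0.216229
Multiply by the mixture weights:
  P(Z=A)·L_A = 0.20 × 0.00151166 = 0.000302331
  P(Z=B)·L_B = 0.29 × 0.00253631 = 0.00073553
  P(Z=C)·L_C = 0.20 × 0.0208921 = 0.00417841
  P(Z=D)·L_D = 0.31 × 0.216229 = 0.067031
Evidence: 0.000302331 + 0.00073553 + 0.00417841 + 0.067031 = 0.0722473
P(Setting B | data) ≈ 0.010

0.010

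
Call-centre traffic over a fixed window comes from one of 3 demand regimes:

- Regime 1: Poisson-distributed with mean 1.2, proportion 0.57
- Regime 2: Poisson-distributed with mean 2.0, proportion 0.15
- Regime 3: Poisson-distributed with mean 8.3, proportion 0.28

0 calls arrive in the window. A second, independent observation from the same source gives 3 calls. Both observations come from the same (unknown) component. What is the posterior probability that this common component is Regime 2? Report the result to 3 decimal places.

0.197

By Bayes' theorem, P(k | x) = π_k f_k(x) / Σ_j π_j f_j(x).
Since both observations come from the same component, the likelihood for component k is f_k(x₁)·f_k(x₂).
  p_1 = [0.301194] × [0.0867439] = 0.0261268
  p_2 = [0.135335] × [0.180447] = 0.0244209
  p_3 = [0.000248517] × [0.0236831] = 5.88565e-06
Multiply by the mixture weights:
  π_1·p_1 = 0.57 × 0.0261268 = 0.0148923
  π_2·p_2 = 0.15 × 0.0244209 = 0.00366313
  π_3·p_3 = 0.28 × 5.88565e-06 = 1.64798e-06
Evidence: 0.0148923 + 0.00366313 + 1.64798e-06 = 0.018557
So the posterior for Regime 2 is 0.00366313 / 0.018557 ≈ 0.197.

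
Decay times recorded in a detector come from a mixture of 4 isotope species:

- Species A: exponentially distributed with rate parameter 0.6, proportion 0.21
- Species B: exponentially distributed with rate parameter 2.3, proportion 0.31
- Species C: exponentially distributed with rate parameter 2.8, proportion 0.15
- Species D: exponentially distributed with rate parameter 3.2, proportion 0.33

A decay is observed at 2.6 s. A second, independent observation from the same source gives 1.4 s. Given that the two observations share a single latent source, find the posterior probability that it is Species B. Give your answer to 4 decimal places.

0.0235

The responsibility of component k is π_k f_k(x) divided by Σ_j π_j f_j(x).
Since both observations come from the same component, the likelihood for component k is f_k(x₁)·f_k(x₂).
  p_A = [0.126082] × [0.259026] = 0.0326585
  p_B = [0.0058163] × [0.0918966] = 0.000534498
  p_C = [0.00192972] × [0.0555551] = 0.000107206
  p_D = [0.000779507] × [0.0362669] = 2.82703e-05
Weight by the priors:
  π_A·p_A = 0.21 × 0.0326585 = 0.00685828
  π_B·p_B = 0.31 × 0.000534498 = 0.000165695
  π_C·p_C = 0.15 × 0.000107206 = 1.60809e-05
  π_D·p_D = 0.33 × 2.82703e-05 = 9.3292e-06
Marginal: 0.00685828 + 0.000165695 + 1.60809e-05 + 9.3292e-06 = 0.00704938
So the posterior for Species B is 0.000165695 / 0.00704938 ≈ 0.0235.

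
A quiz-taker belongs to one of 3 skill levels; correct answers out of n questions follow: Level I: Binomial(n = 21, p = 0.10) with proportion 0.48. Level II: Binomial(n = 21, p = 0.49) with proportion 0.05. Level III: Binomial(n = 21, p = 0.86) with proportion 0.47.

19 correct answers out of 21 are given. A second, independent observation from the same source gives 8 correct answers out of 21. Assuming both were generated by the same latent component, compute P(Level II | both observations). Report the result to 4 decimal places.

0.8768

Apply Bayes' rule: the posterior for each component is proportional to its prior times its likelihood at x.
Since both observations come from the same component, the likelihood for component k is f_k(x₁)·f_k(x₂).
  p_I = [C(21,19)·0.10^19·0.90^2 = 210·1e-19·0.81 = 1.701e-17] × [0.000517244] = 8.79833e-21
  p_II = [C(21,19)·0.49^19·0.51^2 = 210·1.29935e-06·0.2601 = 7.09717e-05] × [0.106788] = 7.57895e-06
  p_III = [C(21,19)·0.86^19·0.14^2 = 210·0.056947·0.0196 = 0.234394] × [4.83276e-07] = 1.13277e-07
Weight by the priors:
  π_I·p_I = 0.48 × 8.79833e-21 = 4.2232e-21
  π_II·p_II = 0.05 × 7.57895e-06 = 3.78948e-07
  π_III·p_III = 0.47 × 1.13277e-07 = 5.32401e-08
Normaliser: 4.2232e-21 + 3.78948e-07 + 5.32401e-08 = 4.32188e-07
Responsibility of Level II: 3.78948e-07 / 4.32188e-07 ≈ 0.8768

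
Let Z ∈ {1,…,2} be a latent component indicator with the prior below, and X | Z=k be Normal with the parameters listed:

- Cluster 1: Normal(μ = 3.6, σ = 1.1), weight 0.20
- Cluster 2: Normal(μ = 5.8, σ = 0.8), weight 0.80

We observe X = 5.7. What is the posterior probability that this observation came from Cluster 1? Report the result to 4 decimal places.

The responsibility of component k is w_k f_k(x) divided by Σ_j w_j f_j(x).
Evaluate each component's likelihood at the observed value:
  p_1 = (1/(1.1·√(2π)))·exp(−(5.7−3.6)²/(2·1.1²)) = 0.362675·exp(-1.82231) = 0.0586268
  p_2 = (1/(0.8·√(2π)))·exp(−(5.7−5.8)²/(2·0.8²)) = 0.498678·exp(-0.00781) = 0.494797
Unnormalised posteriors:
  w_1·p_1 = 0.20 × 0.0586268 = 0.0117254
  w_2·p_2 = 0.80 × 0.494797 = 0.395838
Evidence: 0.0117254 + 0.395838 = 0.407563
So the posterior for Cluster 1 is 0.0117254 / 0.407563 ≈ 0.0288.

0.0288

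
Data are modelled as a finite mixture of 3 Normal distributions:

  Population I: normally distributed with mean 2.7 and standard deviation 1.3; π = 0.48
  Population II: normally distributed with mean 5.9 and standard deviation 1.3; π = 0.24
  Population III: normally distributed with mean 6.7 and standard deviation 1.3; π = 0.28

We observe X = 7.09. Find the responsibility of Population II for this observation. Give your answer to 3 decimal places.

0.370

Posterior ∝ prior × likelihood, so P(k | x) ∝ P(Z=k) f_k(x); normalise over all components.
Normal densities:
  p_I = (1/(1.3·√(2π)))·exp(−(7.09−2.7)²/(2·1.3²)) = 0.306879·exp(-5.70180) = 0.00102495
  p_II = (1/(1.3·√(2π)))·exp(−(7.09−5.9)²/(2·1.3²)) = 0.306879·exp(-0.41896) = 0.201843
  p_III = (1/(1.3·√(2π)))·exp(−(7.09−6.7)²/(2·1.3²)) = 0.306879·exp(-0.04500) = 0.293375
Prior × likelihood for each component:
  P(Z=I)·p_I = 0.48 × 0.00102495 = 0.000491978
  P(Z=II)·p_II = 0.24 × 0.201843 = 0.0484422
  P(Z=III)·p_III = 0.28 × 0.293375 = 0.0821451
Normaliser: 0.000491978 + 0.0484422 + 0.0821451 = 0.131079
So the posterior for Population II is 0.0484422 / 0.131079 ≈ 0.370.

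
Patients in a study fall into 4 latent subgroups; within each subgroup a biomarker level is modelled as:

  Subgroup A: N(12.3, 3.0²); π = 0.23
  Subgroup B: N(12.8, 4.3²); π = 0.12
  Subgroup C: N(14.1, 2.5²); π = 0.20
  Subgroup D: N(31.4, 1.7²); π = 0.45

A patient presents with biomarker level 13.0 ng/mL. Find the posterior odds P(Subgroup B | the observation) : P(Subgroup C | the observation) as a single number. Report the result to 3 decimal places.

Since P(k|x) ∝ P(Z=k) f_k(x), the posterior odds are P(Z=i) f_i(x) / (P(Z=j) f_j(x)).
Component likelihoods at x = 13.0 ng/mL:
  p_A = 0.12941
  p_B = 0.092677
  p_C = 0.144854
  p_D = 8.54919e-27
Odds = (0.12/0.20) × (0.092677/0.144854) = 0.6 × 0.639796 ≈ 0.384

0.384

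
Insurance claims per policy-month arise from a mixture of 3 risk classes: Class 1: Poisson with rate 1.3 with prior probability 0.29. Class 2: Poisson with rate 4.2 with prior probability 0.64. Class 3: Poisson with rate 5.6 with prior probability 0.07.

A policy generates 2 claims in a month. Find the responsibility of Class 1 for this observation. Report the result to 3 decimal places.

Apply Bayes' rule: the posterior for each component is proportional to its prior times its likelihood at x.
Component likelihoods at x = 2 claims:
  L_1 = 0.230289
  L_2 = 0.132261
  L_3 = 0.0579825
Prior × likelihood for each component:
  π_1·L_1 = 0.29 × 0.230289 = 0.0667839
  π_2·L_2 = 0.64 × 0.132261 = 0.084647
  π_3·L_3 = 0.07 × 0.0579825 = 0.00405878
Marginal: 0.0667839 + 0.084647 + 0.00405878 = 0.15549
Responsibility of Class 1: 0.0667839 / 0.15549 ≈ 0.430

0.430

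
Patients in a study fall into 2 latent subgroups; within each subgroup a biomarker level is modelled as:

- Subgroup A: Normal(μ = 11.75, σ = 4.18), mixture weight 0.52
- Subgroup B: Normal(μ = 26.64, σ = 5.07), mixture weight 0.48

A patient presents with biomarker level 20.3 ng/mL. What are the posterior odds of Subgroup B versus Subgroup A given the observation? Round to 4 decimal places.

2.8208

The posterior odds equal the prior odds times the likelihood ratio: (π_i/π_j)·(f_i(x)/f_j(x)).
Normal densities:
  f_A = 0.0117819
  f_B = 0.0360033
0.0172816 / 0.00612658 ≈ 2.8208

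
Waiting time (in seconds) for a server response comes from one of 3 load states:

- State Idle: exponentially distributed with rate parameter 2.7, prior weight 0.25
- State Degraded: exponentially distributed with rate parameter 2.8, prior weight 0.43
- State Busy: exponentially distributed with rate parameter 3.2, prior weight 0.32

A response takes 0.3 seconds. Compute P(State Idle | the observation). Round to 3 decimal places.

By Bayes' theorem, P(k | x) = P(Z=k) f_k(x) / Σ_j P(Z=j) f_j(x).
Exponential densities:
  p_Idle = 1.20112
  p_Degraded = 1.20879
  p_Busy = 1.22526
Weight by the priors:
  P(Z=Idle)·p_Idle = 0.25 × 1.20112 = 0.300279
  P(Z=Degraded)·p_Degraded = 0.43 × 1.20879 = 0.519779
  P(Z=Busy)·p_Busy = 0.32 × 1.22526 = 0.392082
Sum: 0.300279 + 0.519779 + 0.392082 = 1.21214
P(State Idle | the observation) ≈ 0.248

0.248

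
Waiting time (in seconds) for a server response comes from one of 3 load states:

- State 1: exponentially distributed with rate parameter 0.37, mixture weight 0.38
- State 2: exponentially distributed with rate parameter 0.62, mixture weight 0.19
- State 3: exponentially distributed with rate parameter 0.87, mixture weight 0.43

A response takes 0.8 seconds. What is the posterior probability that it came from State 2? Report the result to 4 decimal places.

Posterior ∝ prior × likelihood, so P(k | x) ∝ π_k f_k(x); normalise over all components.
Exponential densities:
  f_1 = 0.37·e^(−0.37·0.8) = 0.37·e^(−0.2960) = 0.275201
  f_2 = 0.62·e^(−0.62·0.8) = 0.62·e^(−0.4960) = 0.377556
  f_3 = 0.87·e^(−0.87·0.8) = 0.87·e^(−0.6960) = 0.433761
Multiply by the mixture weights:
  π_1·f_1 = 0.38 × 0.275201 = 0.104577
  π_2·f_2 = 0.19 × 0.377556 = 0.0717357
  π_3·f_3 = 0.43 × 0.433761 = 0.186517
Evidence: 0.104577 + 0.0717357 + 0.186517 = 0.362829
P(State 2 | the observation) = 0.0717357 / 0.362829 ≈ 0.1977

0.1977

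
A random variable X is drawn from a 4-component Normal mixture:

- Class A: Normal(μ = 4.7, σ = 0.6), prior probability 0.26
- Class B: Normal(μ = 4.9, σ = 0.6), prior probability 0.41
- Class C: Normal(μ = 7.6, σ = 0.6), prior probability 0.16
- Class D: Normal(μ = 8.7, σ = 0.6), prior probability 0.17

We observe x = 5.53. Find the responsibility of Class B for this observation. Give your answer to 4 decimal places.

0.7020

Apply Bayes' rule: the posterior for each component is proportional to its prior times its likelihood at x.
Normal densities:
  L_A = 0.255401
  L_B = 0.383137
  L_C = 0.00173047
  L_D = 5.77292e-07
Weight by the priors:
  π_A·L_A = 0.26 × 0.255401 = 0.0664044
  π_B·L_B = 0.41 × 0.383137 = 0.157086
  π_C·L_C = 0.16 × 0.00173047 = 0.000276875
  π_D·L_D = 0.17 × 5.77292e-07 = 9.81396e-08
Evidence: 0.0664044 + 0.157086 + 0.000276875 + 9.81396e-08 = 0.223767
Responsibility of Class B: 0.157086 / 0.223767 ≈ 0.7020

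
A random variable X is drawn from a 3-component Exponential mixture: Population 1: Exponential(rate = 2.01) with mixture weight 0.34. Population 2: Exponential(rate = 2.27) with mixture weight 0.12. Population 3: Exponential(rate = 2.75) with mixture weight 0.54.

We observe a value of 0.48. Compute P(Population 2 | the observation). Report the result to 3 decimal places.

0.122

Apply Bayes' rule: the posterior for each component is proportional to its prior times its likelihood at x.
Exponential densities:
  L_1 = 0.765929
  L_2 = 0.763517
  L_3 = 0.734622
Multiply by the mixture weights:
  π_1·L_1 = 0.34 × 0.765929 = 0.260416
  π_2·L_2 = 0.12 × 0.763517 = 0.091622
  π_3·L_3 = 0.54 × 0.734622 = 0.396696
Marginal: 0.260416 + 0.091622 + 0.396696 = 0.748734
P(Population 2 | 0.48) = 0.091622 / 0.748734 ≈ 0.122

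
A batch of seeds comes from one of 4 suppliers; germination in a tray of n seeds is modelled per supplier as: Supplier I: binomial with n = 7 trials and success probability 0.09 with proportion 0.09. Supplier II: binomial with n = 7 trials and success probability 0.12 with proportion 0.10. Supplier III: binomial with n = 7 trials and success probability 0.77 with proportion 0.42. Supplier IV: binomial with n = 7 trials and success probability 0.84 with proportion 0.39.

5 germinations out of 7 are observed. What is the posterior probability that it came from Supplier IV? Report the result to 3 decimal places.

0.410

By Bayes' theorem, P(k | x) = P(Z=k) f_k(x) / Σ_j P(Z=j) f_j(x).
Binomial probabilities:
  p_I = C(7,5)·0.09^5·0.91^2 = 21·5.9049e-06·0.8281 = 0.000102687
  p_II = C(7,5)·0.12^5·0.88^2 = 21·2.48832e-05·0.7744 = 0.000404661
  p_III = C(7,5)·0.77^5·0.23^2 = 21·0.270678·0.0529 = 0.300697
  p_IV = C(7,5)·0.84^5·0.16^2 = 21·0.418212·0.0256 = 0.224831
Unnormalised posteriors:
  P(Z=I)·p_I = 0.09 × 0.000102687 = 9.24181e-06
  P(Z=II)·p_II = 0.10 × 0.000404661 = 4.04661e-05
  P(Z=III)·p_III = 0.42 × 0.300697 = 0.126293
  P(Z=IV)·p_IV = 0.39 × 0.224831 = 0.087684
Sum: 9.24181e-06 + 4.04661e-05 + 0.126293 + 0.087684 = 0.214026
P(Supplier IV | the observation) = 0.087684 / 0.214026 ≈ 0.410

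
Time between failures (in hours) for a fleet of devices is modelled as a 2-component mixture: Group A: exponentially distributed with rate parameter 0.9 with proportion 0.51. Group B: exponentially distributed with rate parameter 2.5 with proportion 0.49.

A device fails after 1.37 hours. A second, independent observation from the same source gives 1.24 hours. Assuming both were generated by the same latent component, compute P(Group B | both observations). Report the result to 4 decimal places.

By Bayes' theorem, P(k | x) = w_k f_k(x) / Σ_j w_j f_j(x).
Since both observations come from the same component, the likelihood for component k is f_k(x₁)·f_k(x₂).
  L_A = [0.9·e^(−0.9·1.37) = 0.9·e^(−1.2330) = 0.262275] × [0.294829] = 0.0773263
  L_B = [2.5·e^(−2.5·1.37) = 2.5·e^(−3.4250) = 0.0813732] × [0.112623] = 0.00916449
Multiply by the mixture weights:
  w_A·L_A = 0.51 × 0.0773263 = 0.0394364
  w_B·L_B = 0.49 × 0.00916449 = 0.0044906
Denominator: 0.0394364 + 0.0044906 = 0.043927
Responsibility of Group B: 0.0044906 / 0.043927 ≈ 0.1022

0.1022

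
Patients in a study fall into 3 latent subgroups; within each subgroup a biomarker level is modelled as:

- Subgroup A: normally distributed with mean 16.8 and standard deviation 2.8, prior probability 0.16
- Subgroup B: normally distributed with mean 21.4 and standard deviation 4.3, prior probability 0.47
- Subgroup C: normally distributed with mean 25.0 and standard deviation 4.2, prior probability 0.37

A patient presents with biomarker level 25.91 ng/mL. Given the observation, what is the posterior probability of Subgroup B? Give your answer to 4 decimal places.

0.4221

Apply Bayes' rule: the posterior for each component is proportional to its prior times its likelihood at x.
Component likelihoods at x = 25.91 ng/mL:
  p_A = 0.000716293
  p_B = 0.0535262
  p_C = 0.0927827
Unnormalised posteriors:
  π_A·p_A = 0.16 × 0.000716293 = 0.000114607
  π_B·p_B = 0.47 × 0.0535262 = 0.0251573
  π_C·p_C = 0.37 × 0.0927827 = 0.0343296
Marginal: 0.000114607 + 0.0251573 + 0.0343296 = 0.0596015
Responsibility of Subgroup B: 0.0251573 / 0.0596015 ≈ 0.4221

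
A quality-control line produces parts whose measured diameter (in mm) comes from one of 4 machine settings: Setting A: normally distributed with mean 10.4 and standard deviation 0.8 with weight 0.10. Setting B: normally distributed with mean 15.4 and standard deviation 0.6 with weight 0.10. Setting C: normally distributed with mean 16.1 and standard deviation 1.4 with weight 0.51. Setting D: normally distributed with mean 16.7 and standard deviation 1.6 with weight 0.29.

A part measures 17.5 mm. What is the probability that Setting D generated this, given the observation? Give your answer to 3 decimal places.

P(component k | x) = w_k·f_k(x) / marginal(x), where marginal(x) = Σ_j w_j·f_j(x).
Evaluate each component's likelihood at the observed value:
  L_A = (1/(0.8·√(2π)))·exp(−(17.5−10.4)²/(2·0.8²)) = 0.498678·exp(-39.38281) = 3.92719e-18
  L_B = (1/(0.6·√(2π)))·exp(−(17.5−15.4)²/(2·0.6²)) = 0.664904·exp(-6.12500) = 0.00145447
  L_C = (1/(1.4·√(2π)))·exp(−(17.5−16.1)²/(2·1.4²)) = 0.284959·exp(-0.50000) = 0.172836
  L_D = (1/(1.6·√(2π)))·exp(−(17.5−16.7)²/(2·1.6²)) = 0.249339·exp(-0.12500) = 0.220041
Multiply by the mixture weights:
  w_A·L_A = 0.10 × 3.92719e-18 = 3.92719e-19
  w_B·L_B = 0.10 × 0.00145447 = 0.000145447
  w_C·L_C = 0.51 × 0.172836 = 0.0881465
  w_D·L_D = 0.29 × 0.220041 = 0.0638118
Evidence: 3.92719e-19 + 0.000145447 + 0.0881465 + 0.0638118 = 0.152104
P(Setting D | data) = 0.0638118 / 0.152104 ≈ 0.420

0.420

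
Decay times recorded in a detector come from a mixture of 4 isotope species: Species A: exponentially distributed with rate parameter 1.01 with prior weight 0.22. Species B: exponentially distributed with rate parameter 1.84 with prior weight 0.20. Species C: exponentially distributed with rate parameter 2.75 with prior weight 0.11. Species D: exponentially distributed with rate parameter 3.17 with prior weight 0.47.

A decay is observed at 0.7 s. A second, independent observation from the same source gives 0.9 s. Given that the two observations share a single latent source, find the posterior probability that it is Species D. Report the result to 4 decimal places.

0.2466

Posterior ∝ prior × likelihood, so P(k | x) ∝ w_k f_k(x); normalise over all components.
Since both observations come from the same component, the likelihood for component k is f_k(x₁)·f_k(x₂).
  f_A = [1.01·e^(−1.01·0.7) = 1.01·e^(−0.7070) = 0.498053] × [0.406956] = 0.202686
  f_B = [1.84·e^(−1.84·0.7) = 1.84·e^(−1.2880) = 0.507512] × [0.351258] = 0.178268
  f_C = [2.75·e^(−2.75·0.7) = 2.75·e^(−1.9250) = 0.401158] × [0.231448] = 0.0928474
  f_D = [3.17·e^(−3.17·0.7) = 3.17·e^(−2.2190) = 0.344635] × [0.182817] = 0.0630053
Weight by the priors:
  w_A·f_A = 0.22 × 0.202686 = 0.0445908
  w_B·f_B = 0.20 × 0.178268 = 0.0356535
  w_C·f_C = 0.11 × 0.0928474 = 0.0102132
  w_D·f_D = 0.47 × 0.0630053 = 0.0296125
Normaliser: 0.0445908 + 0.0356535 + 0.0102132 + 0.0296125 = 0.12007
Responsibility of Species D: 0.0296125 / 0.12007 ≈ 0.2466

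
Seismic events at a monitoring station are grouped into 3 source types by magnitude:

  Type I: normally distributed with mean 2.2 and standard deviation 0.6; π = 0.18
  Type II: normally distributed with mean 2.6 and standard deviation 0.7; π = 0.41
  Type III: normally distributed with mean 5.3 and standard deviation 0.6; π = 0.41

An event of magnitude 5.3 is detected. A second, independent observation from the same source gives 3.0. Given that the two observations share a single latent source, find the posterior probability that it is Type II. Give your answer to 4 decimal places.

By Bayes' theorem, P(k | x) = π_k f_k(x) / Σ_j π_j f_j(x).
Since both observations come from the same component, the likelihood for component k is f_k(x₁)·f_k(x₂).
  L_I = [(1/(0.6·√(2π)))·exp(−(5.3−2.2)²/(2·0.6²)) = 0.664904·exp(-13.34722) = 1.06202e-06] × [0.27335] = 2.90304e-07
  L_II = [(1/(0.7·√(2π)))·exp(−(5.3−2.6)²/(2·0.7²)) = 0.569918·exp(-7.43878) = 0.000335114] × [0.484068] = 0.000162218
  L_III = [(1/(0.6·√(2π)))·exp(−(5.3−5.3)²/(2·0.6²)) = 0.664904·exp(-0.00000) = 0.664904] × [0.000428451] = 0.000284878
Prior × likelihood for each component:
  π_I·L_I = 0.18 × 2.90304e-07 = 5.22547e-08
  π_II·L_II = 0.41 × 0.000162218 = 6.65095e-05
  π_III·L_III = 0.41 × 0.000284878 = 0.0001168
Evidence: 5.22547e-08 + 6.65095e-05 + 0.0001168 = 0.000183362
P(Type II | x₁, x₂) ≈ 0.3627

0.3627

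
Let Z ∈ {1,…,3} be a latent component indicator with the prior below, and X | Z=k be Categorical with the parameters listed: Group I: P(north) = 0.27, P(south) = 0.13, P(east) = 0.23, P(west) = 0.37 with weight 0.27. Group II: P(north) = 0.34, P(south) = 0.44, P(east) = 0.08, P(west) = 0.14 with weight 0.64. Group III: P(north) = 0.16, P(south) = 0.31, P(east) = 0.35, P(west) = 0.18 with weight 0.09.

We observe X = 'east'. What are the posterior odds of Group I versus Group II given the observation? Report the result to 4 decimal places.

1.2129

The posterior odds equal the prior odds times the likelihood ratio: (π_i/π_j)·(f_i(x)/f_j(x)).
Evaluate each component's likelihood at the observed value:
  f_I = 0.23
  f_II = 0.08
  f_III = 0.35
Posterior odds = (π_I·f_I) / (π_II·f_II) = (0.27·0.23) / (0.64·0.08) = 0.0621 / 0.0512 ≈ 1.2129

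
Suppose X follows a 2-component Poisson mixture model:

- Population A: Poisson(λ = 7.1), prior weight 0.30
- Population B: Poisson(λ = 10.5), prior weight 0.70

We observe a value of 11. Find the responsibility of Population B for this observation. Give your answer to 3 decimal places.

P(component k | x) = π_k·f_k(x) / marginal(x), where marginal(x) = Σ_j π_j·f_j(x).
Poisson probabilities:
  f_A = e^(−7.1)·7.1^11/11! = 0.0477744
  f_B = e^(−10.5)·10.5^11/11! = 0.117987
Unnormalised posteriors:
  π_A·f_A = 0.30 × 0.0477744 = 0.0143323
  π_B·f_B = 0.70 × 0.117987 = 0.082591
Denominator: 0.0143323 + 0.082591 = 0.0969233
Responsibility of Population B: 0.082591 / 0.0969233 ≈ 0.852

0.852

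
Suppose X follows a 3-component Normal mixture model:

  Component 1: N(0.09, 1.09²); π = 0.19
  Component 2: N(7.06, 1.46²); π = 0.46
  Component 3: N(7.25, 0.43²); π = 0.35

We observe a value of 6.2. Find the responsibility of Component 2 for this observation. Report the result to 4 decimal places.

Apply Bayes' rule: the posterior for each component is proportional to its prior times its likelihood at x.
Evaluate each component's likelihood at the observed value:
  p_1 = (1/(1.09·√(2π)))·exp(−(6.2−0.09)²/(2·1.09²)) = 0.366002·exp(-15.71084) = 5.49987e-08
  p_2 = (1/(1.46·√(2π)))·exp(−(6.2−7.06)²/(2·1.46²)) = 0.273248·exp(-0.17348) = 0.229728
  p_3 = (1/(0.43·√(2π)))·exp(−(6.2−7.25)²/(2·0.43²)) = 0.927773·exp(-2.98134) = 0.047061
Unnormalised posteriors:
  π_1·p_1 = 0.19 × 5.49987e-08 = 1.04497e-08
  π_2·p_2 = 0.46 × 0.229728 = 0.105675
  π_3·p_3 = 0.35 × 0.047061 = 0.0164714
Normaliser: 1.04497e-08 + 0.105675 + 0.0164714 = 0.122146
Responsibility of Component 2: 0.105675 / 0.122146 ≈ 0.8652

0.8652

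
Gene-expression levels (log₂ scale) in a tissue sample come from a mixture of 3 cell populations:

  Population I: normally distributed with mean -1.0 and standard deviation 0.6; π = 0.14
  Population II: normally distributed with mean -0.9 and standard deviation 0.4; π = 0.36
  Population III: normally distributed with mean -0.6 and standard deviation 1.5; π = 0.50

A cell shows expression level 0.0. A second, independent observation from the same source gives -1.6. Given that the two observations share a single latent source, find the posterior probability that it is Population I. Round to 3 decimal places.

The responsibility of component k is π_k f_k(x) divided by Σ_j π_j f_j(x).
Since both observations come from the same component, the likelihood for component k is f_k(x₁)·f_k(x₂).
  p_I = [0.165795] × [0.403285] = 0.0668627
  p_II = [0.0793491] × [0.215693] = 0.0171151
  p_III = [0.245513] × [0.212965] = 0.0522858
Multiply by the mixture weights:
  π_I·p_I = 0.14 × 0.0668627 = 0.00936077
  π_II·p_II = 0.36 × 0.0171151 = 0.00616143
  π_III·p_III = 0.50 × 0.0522858 = 0.0261429
Normaliser: 0.00936077 + 0.00616143 + 0.0261429 = 0.0416651
Responsibility of Population I: 0.00936077 / 0.0416651 ≈ 0.225

0.225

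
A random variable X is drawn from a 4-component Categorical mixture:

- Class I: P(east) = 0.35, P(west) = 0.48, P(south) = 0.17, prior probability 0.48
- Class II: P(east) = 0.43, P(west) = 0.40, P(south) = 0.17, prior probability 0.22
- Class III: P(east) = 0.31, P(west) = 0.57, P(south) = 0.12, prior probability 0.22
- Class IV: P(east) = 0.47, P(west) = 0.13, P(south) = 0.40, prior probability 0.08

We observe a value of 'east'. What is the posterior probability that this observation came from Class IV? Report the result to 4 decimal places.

By Bayes' theorem, P(k | x) = π_k f_k(x) / Σ_j π_j f_j(x).
Component likelihoods at x = 'east':
  f_I = P(east | comp) = 0.35
  f_II = P(east | comp) = 0.43
  f_III = P(east | comp) = 0.31
  f_IV = P(east | comp) = 0.47
Weight by the priors:
  π_I·f_I = 0.48 × 0.35 = 0.168
  π_II·f_II = 0.22 × 0.43 = 0.0946
  π_III·f_III = 0.22 × 0.31 = 0.0682
  π_IV·f_IV = 0.08 × 0.47 = 0.0376
Evidence: 0.168 + 0.0946 + 0.0682 + 0.0376 = 0.3684
P(Class IV | data) ≈ 0.1021

0.1021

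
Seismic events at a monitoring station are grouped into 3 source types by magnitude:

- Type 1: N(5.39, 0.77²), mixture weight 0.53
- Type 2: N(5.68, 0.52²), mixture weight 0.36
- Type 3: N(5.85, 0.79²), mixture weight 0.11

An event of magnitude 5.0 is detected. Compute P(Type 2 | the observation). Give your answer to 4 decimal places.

Apply Bayes' rule: the posterior for each component is proportional to its prior times its likelihood at x.
Evaluate each component's likelihood at the observed value:
  f_1 = 0.455736
  f_2 = 0.326266
  f_3 = 0.283073
Weight by the priors:
  w_1·f_1 = 0.53 × 0.455736 = 0.24154
  w_2·f_2 = 0.36 × 0.326266 = 0.117456
  w_3·f_3 = 0.11 × 0.283073 = 0.0311381
Marginal: 0.24154 + 0.117456 + 0.0311381 = 0.390134
Responsibility of Type 2: 0.117456 / 0.390134 ≈ 0.3011

0.3011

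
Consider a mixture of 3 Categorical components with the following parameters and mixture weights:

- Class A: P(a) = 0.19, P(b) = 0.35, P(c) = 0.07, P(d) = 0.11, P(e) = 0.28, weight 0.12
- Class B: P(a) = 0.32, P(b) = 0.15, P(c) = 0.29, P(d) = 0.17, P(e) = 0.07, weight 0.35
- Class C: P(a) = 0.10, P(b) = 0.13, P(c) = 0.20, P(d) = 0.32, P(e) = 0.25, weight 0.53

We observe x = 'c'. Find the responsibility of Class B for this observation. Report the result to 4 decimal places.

0.4701

Posterior ∝ prior × likelihood, so P(k | x) ∝ P(Z=k) f_k(x); normalise over all components.
Component likelihoods at x = 'c':
  f_A = P(c | comp) = 0.07
  f_B = P(c | comp) = 0.29
  f_C = P(c | comp) = 0.20
Unnormalised posteriors:
  P(Z=A)·f_A = 0.12 × 0.07 = 0.0084
  P(Z=B)·f_B = 0.35 × 0.29 = 0.1015
  P(Z=C)·f_C = 0.53 × 0.2 = 0.106
Sum: 0.0084 + 0.1015 + 0.106 = 0.2159
P(Class B | 'c') ≈ 0.4701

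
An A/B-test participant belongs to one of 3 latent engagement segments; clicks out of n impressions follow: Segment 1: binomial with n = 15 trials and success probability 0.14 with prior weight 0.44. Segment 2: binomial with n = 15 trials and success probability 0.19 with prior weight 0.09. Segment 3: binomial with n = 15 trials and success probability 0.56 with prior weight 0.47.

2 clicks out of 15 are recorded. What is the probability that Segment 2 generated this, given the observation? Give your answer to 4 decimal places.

0.1471

Posterior ∝ prior × likelihood, so P(k | x) ∝ π_k f_k(x); normalise over all components.
Binomial probabilities:
  L_1 = 0.289684
  L_2 = 0.244907
  L_3 = 0.000762869
Prior × likelihood for each component:
  π_1·L_1 = 0.44 × 0.289684 = 0.127461
  π_2·L_2 = 0.09 × 0.244907 = 0.0220417
  π_3·L_3 = 0.47 × 0.000762869 = 0.000358549
Evidence: 0.127461 + 0.0220417 + 0.000358549 = 0.149861
P(Segment 2 | x) ≈ 0.1471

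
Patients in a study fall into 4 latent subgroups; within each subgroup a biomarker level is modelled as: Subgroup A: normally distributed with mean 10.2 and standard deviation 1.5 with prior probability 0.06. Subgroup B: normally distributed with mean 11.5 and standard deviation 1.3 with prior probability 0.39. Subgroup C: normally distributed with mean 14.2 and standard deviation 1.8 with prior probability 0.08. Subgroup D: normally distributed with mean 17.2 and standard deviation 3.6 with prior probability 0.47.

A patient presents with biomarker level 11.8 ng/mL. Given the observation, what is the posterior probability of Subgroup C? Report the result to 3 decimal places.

Posterior ∝ prior × likelihood, so P(k | x) ∝ P(Z=k) f_k(x); normalise over all components.
Component likelihoods at x = 11.8 ng/mL:
  L_A = (1/(1.5·√(2π)))·exp(−(11.8−10.2)²/(2·1.5²)) = 0.265962·exp(-0.56889) = 0.150575
  L_B = (1/(1.3·√(2π)))·exp(−(11.8−11.5)²/(2·1.3²)) = 0.306879·exp(-0.02663) = 0.298815
  L_C = (1/(1.8·√(2π)))·exp(−(11.8−14.2)²/(2·1.8²)) = 0.221635·exp(-0.88889) = 0.0911167
  L_D = (1/(3.6·√(2π)))·exp(−(11.8−17.2)²/(2·3.6²)) = 0.110817·exp(-1.12500) = 0.0359771
Multiply by the mixture weights:
  P(Z=A)·L_A = 0.06 × 0.150575 = 0.00903451
  P(Z=B)·L_B = 0.39 × 0.298815 = 0.116538
  P(Z=C)·L_C = 0.08 × 0.0911167 = 0.00728934
  P(Z=D)·L_D = 0.47 × 0.0359771 = 0.0169092
Normaliser: 0.00903451 + 0.116538 + 0.00728934 + 0.0169092 = 0.149771
Responsibility of Subgroup C: 0.00728934 / 0.149771 ≈ 0.049

0.049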